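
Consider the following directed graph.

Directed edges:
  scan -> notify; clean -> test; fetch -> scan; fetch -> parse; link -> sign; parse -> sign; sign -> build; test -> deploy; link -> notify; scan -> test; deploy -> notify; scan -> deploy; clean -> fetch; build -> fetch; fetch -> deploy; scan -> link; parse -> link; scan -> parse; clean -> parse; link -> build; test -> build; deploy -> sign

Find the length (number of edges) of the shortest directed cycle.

4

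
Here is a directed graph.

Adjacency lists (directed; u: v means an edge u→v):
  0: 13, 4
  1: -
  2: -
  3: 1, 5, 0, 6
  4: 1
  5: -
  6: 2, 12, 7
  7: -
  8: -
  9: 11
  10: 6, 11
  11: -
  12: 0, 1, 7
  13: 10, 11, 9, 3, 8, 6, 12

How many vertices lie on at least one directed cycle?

6

A vertex is on a directed cycle iff it belongs to a strongly connected component of size ≥ 2 (or has a self-loop).
The vertices on cycles are {0, 3, 6, 10, 12, 13} — 6 in total.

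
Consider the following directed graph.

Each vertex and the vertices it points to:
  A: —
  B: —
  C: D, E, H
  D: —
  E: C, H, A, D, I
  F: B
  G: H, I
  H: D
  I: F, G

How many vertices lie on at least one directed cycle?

4

A vertex is on a directed cycle iff it belongs to a strongly connected component of size ≥ 2 (or has a self-loop).
The vertices on cycles are {C, E, G, I} — 4 in total.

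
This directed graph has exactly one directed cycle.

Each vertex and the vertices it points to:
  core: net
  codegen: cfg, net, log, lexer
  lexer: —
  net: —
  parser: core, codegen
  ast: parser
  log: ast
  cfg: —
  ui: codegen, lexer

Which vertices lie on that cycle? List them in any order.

DFS with gray/black marking from codegen:
codegen gray
  cfg gray
  cfg black
  net gray
  net black
  log gray
    ast gray
      parser gray
        core gray
          core→net: net black — skip
        core black
        parser→codegen: codegen is gray → back edge
Back edge closes the cycle codegen → log → ast → parser → codegen; its vertices are {ast, log, parser, codegen}.

ast, log, parser, codegen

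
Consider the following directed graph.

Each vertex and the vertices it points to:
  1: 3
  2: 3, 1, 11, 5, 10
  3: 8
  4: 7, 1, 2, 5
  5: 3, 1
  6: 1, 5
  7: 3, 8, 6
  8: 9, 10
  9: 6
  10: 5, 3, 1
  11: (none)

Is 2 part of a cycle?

2 lies on a cycle iff there is a path from 2 back to itself.
Exploring from 2, it never reaches itself; equivalently, its strongly connected component is a singleton.

No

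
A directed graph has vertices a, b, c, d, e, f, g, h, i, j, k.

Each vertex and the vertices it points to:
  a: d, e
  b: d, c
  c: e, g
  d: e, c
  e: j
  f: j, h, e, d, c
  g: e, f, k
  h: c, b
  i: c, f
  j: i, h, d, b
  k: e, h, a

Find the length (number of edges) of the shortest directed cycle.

For each vertex v, BFS finds the shortest path from v back to v.
The shortest such closed walk is g → f → c → g, length 3.

3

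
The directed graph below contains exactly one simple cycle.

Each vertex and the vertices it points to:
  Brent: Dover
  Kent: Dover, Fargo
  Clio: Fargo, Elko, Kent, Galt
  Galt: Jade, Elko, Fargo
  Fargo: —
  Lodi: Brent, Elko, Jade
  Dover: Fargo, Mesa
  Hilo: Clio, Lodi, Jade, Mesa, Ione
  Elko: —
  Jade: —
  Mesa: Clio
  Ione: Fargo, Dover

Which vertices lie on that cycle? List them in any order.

DFS with gray/black marking from Mesa:
Mesa gray
  Clio gray
    Fargo gray
    Fargo black
    Elko gray
    Elko black
    Kent gray
      Dover gray
        Dover→Fargo: Fargo black — skip
        Dover→Mesa: Mesa is gray → back edge
Back edge closes the cycle Mesa → Clio → Kent → Dover → Mesa; its vertices are {Clio, Kent, Mesa, Dover}.

Clio, Kent, Mesa, Dover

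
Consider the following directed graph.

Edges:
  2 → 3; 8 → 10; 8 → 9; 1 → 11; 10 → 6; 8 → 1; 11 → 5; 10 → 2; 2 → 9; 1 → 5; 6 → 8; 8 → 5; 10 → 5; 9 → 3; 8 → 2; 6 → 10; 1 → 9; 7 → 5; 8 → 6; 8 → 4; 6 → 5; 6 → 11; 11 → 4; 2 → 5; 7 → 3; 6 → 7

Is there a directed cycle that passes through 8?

Yes

8 is on a cycle iff 8 can reach itself via ≥1 edge.
8 → 6 → 8 — yes.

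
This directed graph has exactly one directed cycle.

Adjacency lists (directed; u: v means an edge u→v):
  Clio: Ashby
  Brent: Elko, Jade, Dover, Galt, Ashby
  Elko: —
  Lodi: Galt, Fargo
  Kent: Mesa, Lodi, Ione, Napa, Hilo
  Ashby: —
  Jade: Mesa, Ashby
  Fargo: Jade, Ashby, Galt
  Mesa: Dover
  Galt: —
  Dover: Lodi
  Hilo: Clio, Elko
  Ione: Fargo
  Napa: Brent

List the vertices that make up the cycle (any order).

DFS with gray/black marking from Lodi:
Lodi gray
  Galt gray
  Galt black
  Fargo gray
    Jade gray
      Mesa gray
        Dover gray
          Dover→Lodi: Lodi is gray → back edge
Back edge closes the cycle Lodi → Fargo → Jade → Mesa → Dover → Lodi; its vertices are {Jade, Lodi, Mesa, Dover, Fargo}.

Jade, Lodi, Mesa, Dover, Fargo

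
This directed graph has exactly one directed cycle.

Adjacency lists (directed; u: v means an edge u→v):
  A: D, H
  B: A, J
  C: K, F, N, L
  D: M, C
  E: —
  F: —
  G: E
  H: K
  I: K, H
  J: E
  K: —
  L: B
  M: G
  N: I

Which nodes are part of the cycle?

A, B, C, D, L

DFS with gray/black marking from A:
A gray
  D gray
    M gray
      G gray
        E gray
        E black
      G black
    M black
    C gray
      K gray
      K black
      F gray
      F black
      N gray
        I gray
          I→K: K black — skip
          H gray
            H→K: K black — skip
          H black
        I black
      N black
      L gray
        B gray
          B→A: A is gray → back edge
Back edge closes the cycle A → D → C → L → B → A; its vertices are {A, B, C, D, L}.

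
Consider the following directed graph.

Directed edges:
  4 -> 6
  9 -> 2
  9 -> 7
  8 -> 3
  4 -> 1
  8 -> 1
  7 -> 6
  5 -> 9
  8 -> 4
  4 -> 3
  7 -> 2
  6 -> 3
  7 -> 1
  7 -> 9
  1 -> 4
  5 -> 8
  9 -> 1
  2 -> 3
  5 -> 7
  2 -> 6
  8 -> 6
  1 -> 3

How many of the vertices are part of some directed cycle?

4

A vertex is on a directed cycle iff it belongs to a strongly connected component of size ≥ 2 (or has a self-loop).
The vertices on cycles are {1, 4, 7, 9} — 4 in total.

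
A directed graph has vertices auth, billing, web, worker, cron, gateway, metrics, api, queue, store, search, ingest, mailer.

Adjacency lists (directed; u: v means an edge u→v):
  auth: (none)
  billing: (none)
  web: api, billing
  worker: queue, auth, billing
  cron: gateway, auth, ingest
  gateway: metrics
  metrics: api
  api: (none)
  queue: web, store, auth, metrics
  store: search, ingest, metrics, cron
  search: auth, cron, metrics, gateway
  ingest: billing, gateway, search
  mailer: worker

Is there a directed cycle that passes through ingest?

Yes

ingest is on a cycle iff ingest can reach itself via ≥1 edge.
ingest → search → cron → ingest — yes.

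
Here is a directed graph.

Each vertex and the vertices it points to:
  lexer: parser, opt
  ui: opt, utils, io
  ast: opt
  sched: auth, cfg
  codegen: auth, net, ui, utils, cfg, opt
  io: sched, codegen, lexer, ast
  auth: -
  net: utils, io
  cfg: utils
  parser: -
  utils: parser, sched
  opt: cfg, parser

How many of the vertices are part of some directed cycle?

7

A vertex is on a directed cycle iff it belongs to a strongly connected component of size ≥ 2 (or has a self-loop).
The vertices on cycles are {io, ui, cfg, net, sched, utils, codegen} — 7 in total.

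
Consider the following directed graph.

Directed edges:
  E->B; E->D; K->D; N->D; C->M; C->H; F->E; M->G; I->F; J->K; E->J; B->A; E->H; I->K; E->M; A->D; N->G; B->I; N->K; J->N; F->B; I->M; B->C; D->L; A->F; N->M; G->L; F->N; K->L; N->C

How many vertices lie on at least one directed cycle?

A vertex is on a directed cycle iff it belongs to a strongly connected component of size ≥ 2 (or has a self-loop).
The vertices on cycles are {A, B, E, F, I} — 5 in total.

5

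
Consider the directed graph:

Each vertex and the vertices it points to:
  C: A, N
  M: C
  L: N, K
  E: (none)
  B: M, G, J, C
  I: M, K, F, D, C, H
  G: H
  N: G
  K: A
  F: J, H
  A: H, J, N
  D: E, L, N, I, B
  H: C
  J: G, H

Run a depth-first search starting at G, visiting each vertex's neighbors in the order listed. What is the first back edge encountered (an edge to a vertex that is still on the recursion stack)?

DFS from G (visiting each vertex's neighbors in the order listed); mark gray on enter, black on exit:
G gray
  H gray
    C gray
      A gray
        A→H: H is gray → back edge
First back edge: A → H.

A->H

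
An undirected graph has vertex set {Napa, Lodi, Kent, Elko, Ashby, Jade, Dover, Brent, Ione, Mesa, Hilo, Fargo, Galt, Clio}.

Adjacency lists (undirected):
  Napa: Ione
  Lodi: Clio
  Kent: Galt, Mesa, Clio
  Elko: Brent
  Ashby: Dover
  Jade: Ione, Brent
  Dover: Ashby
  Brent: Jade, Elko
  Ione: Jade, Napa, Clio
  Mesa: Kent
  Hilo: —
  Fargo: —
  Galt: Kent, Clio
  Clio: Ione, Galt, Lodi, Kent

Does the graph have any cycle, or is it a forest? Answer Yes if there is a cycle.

DFS, tracking each vertex's parent; an edge to a visited non-parent vertex closes a cycle.
Start from Mesa:
visit Mesa (parent –)
  visit Kent (parent Mesa)
    visit Galt (parent Kent)
      Galt–Kent: parent, skip
      visit Clio (parent Galt)
        visit Ione (parent Clio)
          visit Jade (parent Ione)
            Jade–Ione: parent, skip
            visit Brent (parent Jade)
              Brent–Jade: parent, skip
              visit Elko (parent Brent)
                Elko–Brent: parent, skip
          visit Napa (parent Ione)
            Napa–Ione: parent, skip
          Ione–Clio: parent, skip
        Clio–Galt: parent, skip
        visit Lodi (parent Clio)
          Lodi–Clio: parent, skip
        Clio–Kent: Kent visited and ≠ parent → cycle
Cycle: Kent – Galt – Clio – Kent.

Yes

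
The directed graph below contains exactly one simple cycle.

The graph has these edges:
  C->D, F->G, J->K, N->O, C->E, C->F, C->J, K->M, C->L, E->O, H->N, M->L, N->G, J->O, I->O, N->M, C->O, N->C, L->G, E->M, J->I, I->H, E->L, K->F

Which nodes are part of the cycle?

DFS with gray/black marking from C:
C gray
  J gray
    O gray
    O black
    I gray
      I→O: O black — skip
      H gray
        N gray
          N→C: C is gray → back edge
Back edge closes the cycle C → J → I → H → N → C; its vertices are {C, H, I, J, N}.

C, H, I, J, N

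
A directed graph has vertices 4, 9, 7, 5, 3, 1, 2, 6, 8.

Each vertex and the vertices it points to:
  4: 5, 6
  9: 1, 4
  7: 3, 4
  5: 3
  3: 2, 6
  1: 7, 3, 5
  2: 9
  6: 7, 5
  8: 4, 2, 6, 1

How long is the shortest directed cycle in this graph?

For each vertex v, BFS finds the shortest path from v back to v.
The shortest such closed walk is 6 → 5 → 3 → 6, length 3.

3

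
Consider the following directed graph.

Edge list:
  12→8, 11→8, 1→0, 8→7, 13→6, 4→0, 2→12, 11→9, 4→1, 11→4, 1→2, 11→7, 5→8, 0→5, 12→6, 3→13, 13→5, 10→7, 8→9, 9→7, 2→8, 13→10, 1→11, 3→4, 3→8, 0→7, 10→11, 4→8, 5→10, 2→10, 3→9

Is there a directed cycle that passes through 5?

Yes

5 is on a cycle iff 5 can reach itself via ≥1 edge.
5 → 10 → 11 → 4 → 0 → 5 — yes.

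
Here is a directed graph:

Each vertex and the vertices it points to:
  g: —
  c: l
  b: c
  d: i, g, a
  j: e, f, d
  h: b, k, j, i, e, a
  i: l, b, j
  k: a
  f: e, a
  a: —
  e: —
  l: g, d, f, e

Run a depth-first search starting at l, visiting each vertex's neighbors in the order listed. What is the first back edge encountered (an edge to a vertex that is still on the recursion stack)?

i->l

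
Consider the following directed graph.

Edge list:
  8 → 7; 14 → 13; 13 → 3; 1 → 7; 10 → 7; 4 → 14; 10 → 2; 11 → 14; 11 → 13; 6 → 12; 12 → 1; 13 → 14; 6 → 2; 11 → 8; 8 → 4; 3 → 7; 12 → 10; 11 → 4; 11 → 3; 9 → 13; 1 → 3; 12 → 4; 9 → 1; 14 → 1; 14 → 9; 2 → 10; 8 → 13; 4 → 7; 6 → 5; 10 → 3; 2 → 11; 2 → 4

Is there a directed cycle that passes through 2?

Yes

2 is on a cycle iff 2 can reach itself via ≥1 edge.
2 → 10 → 2 — yes.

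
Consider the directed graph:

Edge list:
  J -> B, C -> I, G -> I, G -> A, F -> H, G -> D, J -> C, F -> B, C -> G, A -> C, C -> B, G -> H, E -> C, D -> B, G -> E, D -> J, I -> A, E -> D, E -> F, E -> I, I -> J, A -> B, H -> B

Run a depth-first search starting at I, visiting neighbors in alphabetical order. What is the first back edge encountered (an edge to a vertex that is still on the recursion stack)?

G→A

DFS from I (visiting neighbors in alphabetical order); mark gray on enter, black on exit:
I gray
  A gray
    B gray
    B black
    C gray
      C→B: B black — skip
      G gray
        G→A: A is gray → back edge
First back edge: G → A.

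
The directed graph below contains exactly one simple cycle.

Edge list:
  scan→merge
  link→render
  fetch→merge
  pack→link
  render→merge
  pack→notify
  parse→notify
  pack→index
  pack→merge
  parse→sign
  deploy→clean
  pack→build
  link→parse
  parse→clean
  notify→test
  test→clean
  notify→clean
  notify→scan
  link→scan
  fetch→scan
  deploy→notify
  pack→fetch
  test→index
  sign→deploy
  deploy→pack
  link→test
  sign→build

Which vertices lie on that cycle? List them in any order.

link, pack, sign, parse, deploy

DFS with gray/black marking from pack:
pack gray
  index gray
  index black
  build gray
  build black
  fetch gray
    scan gray
      merge gray
      merge black
    scan black
    fetch→merge: merge black — skip
  fetch black
  pack→merge: merge black — skip
  link gray
    link→scan: scan black — skip
    render gray
      render→merge: merge black — skip
    render black
    test gray
      clean gray
      clean black
      test→index: index black — skip
    test black
    parse gray
      sign gray
        sign→build: build black — skip
        deploy gray
          deploy→pack: pack is gray → back edge
Back edge closes the cycle pack → link → parse → sign → deploy → pack; its vertices are {link, pack, sign, parse, deploy}.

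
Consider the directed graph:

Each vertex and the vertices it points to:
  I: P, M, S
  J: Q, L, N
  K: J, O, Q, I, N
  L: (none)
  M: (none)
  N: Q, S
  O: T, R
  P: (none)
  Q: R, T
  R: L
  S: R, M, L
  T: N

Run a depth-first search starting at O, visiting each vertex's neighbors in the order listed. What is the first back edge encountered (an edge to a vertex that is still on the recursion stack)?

DFS from O (visiting each vertex's neighbors in the order listed); mark gray on enter, black on exit:
O gray
  T gray
    N gray
      Q gray
        R gray
          L gray
          L black
        R black
        Q→T: T is gray → back edge
First back edge: Q → T.

Q->T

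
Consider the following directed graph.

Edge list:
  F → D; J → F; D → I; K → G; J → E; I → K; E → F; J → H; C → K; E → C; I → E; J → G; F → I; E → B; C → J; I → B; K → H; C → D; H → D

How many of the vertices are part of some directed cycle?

8

A vertex is on a directed cycle iff it belongs to a strongly connected component of size ≥ 2 (or has a self-loop).
The vertices on cycles are {C, D, E, F, H, I, J, K} — 8 in total.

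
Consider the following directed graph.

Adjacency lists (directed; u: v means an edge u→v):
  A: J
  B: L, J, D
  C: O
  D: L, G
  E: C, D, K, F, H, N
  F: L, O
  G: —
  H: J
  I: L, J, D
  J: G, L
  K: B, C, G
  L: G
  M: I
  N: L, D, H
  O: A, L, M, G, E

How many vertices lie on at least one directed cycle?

A vertex is on a directed cycle iff it belongs to a strongly connected component of size ≥ 2 (or has a self-loop).
The vertices on cycles are {C, E, F, K, O} — 5 in total.

5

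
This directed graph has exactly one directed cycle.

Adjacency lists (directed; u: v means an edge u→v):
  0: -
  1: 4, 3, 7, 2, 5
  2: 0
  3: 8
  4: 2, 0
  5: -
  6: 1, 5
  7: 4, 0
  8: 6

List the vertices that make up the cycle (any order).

DFS with gray/black marking from 1:
1 gray
  4 gray
    2 gray
      0 gray
      0 black
    2 black
    4→0: 0 black — skip
  4 black
  3 gray
    8 gray
      6 gray
        6→1: 1 is gray → back edge
Back edge closes the cycle 1 → 3 → 8 → 6 → 1; its vertices are {1, 3, 6, 8}.

1, 3, 6, 8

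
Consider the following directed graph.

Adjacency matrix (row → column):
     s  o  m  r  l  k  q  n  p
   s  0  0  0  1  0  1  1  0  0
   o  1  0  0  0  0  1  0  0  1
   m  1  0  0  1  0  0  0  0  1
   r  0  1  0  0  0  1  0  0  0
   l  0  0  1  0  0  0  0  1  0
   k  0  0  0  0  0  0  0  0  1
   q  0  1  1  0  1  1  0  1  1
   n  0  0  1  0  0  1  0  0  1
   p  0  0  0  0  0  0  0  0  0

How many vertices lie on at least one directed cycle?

7

A vertex is on a directed cycle iff it belongs to a strongly connected component of size ≥ 2 (or has a self-loop).
The vertices on cycles are {l, m, n, o, q, r, s} — 7 in total.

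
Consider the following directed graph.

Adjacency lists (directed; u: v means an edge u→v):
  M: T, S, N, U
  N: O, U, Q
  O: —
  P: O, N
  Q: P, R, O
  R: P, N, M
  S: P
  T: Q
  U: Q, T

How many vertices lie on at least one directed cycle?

8

A vertex is on a directed cycle iff it belongs to a strongly connected component of size ≥ 2 (or has a self-loop).
The vertices on cycles are {M, N, P, Q, R, S, T, U} — 8 in total.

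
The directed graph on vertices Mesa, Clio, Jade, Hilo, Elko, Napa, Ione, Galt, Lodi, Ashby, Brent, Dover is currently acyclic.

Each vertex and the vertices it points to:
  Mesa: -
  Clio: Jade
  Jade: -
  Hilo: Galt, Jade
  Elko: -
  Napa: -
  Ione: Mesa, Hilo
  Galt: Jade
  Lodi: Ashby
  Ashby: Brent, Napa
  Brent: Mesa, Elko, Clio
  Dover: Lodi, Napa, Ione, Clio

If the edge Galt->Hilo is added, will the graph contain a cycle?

Adding Galt→Hilo creates a cycle iff Hilo can already reach Galt.
Path from Hilo: Hilo → Galt.
So Hilo → … → Galt → Hilo is a cycle.

Yes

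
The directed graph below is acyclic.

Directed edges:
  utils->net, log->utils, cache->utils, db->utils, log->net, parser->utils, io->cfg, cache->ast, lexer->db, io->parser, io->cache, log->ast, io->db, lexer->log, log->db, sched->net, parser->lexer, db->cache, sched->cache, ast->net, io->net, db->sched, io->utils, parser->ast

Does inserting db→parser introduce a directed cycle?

Yes

Adding db→parser creates a cycle iff parser can already reach db.
Path from parser: parser → lexer → db.
So parser → … → db → parser is a cycle.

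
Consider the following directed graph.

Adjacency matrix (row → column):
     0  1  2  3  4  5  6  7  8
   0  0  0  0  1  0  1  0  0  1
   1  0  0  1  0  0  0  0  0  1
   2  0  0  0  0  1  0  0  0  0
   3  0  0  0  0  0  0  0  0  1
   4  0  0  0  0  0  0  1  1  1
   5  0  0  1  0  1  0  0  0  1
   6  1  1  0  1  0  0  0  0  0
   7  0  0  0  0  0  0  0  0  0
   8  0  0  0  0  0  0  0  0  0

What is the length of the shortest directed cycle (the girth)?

For each vertex v, BFS finds the shortest path from v back to v.
The shortest such closed walk is 4 → 6 → 0 → 5 → 4, length 4.

4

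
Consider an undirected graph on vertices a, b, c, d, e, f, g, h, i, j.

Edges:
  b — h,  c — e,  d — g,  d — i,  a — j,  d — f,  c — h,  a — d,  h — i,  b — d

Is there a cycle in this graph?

Yes

DFS, tracking each vertex's parent; an edge to a visited non-parent vertex closes a cycle.
Start from d:
visit d (parent –)
  visit a (parent d)
    a–d: parent, skip
    visit j (parent a)
      j–a: parent, skip
  visit i (parent d)
    visit h (parent i)
      h–i: parent, skip
      visit b (parent h)
        b–h: parent, skip
        b–d: d visited and ≠ parent → cycle
Cycle: d – i – h – b – d.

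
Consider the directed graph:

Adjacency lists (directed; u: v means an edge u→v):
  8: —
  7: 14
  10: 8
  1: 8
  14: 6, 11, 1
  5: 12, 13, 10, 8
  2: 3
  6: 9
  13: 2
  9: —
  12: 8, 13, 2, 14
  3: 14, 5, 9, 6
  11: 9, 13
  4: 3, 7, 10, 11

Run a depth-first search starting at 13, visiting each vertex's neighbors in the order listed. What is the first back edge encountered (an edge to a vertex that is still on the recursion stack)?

11→13

DFS from 13 (visiting each vertex's neighbors in the order listed); mark gray on enter, black on exit:
13 gray
  2 gray
    3 gray
      14 gray
        6 gray
          9 gray
          9 black
        6 black
        11 gray
          11→9: 9 black — skip
          11→13: 13 is gray → back edge
First back edge: 11 → 13.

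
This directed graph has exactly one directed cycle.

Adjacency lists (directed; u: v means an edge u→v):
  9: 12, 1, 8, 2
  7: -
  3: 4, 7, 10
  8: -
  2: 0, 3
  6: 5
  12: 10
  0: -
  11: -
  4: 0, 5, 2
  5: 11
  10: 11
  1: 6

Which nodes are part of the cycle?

2, 3, 4

DFS with gray/black marking from 2:
2 gray
  0 gray
  0 black
  3 gray
    4 gray
      4→0: 0 black — skip
      5 gray
        11 gray
        11 black
      5 black
      4→2: 2 is gray → back edge
Back edge closes the cycle 2 → 3 → 4 → 2; its vertices are {2, 3, 4}.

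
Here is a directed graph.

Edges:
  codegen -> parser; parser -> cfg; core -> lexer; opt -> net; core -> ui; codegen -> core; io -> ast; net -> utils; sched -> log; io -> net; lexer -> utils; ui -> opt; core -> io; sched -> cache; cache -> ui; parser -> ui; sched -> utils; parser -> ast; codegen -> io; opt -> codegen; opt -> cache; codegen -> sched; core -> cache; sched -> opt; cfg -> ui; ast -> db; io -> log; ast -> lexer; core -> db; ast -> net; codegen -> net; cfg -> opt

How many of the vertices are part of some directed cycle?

8

A vertex is on a directed cycle iff it belongs to a strongly connected component of size ≥ 2 (or has a self-loop).
The vertices on cycles are {ui, cfg, opt, core, cache, sched, parser, codegen} — 8 in total.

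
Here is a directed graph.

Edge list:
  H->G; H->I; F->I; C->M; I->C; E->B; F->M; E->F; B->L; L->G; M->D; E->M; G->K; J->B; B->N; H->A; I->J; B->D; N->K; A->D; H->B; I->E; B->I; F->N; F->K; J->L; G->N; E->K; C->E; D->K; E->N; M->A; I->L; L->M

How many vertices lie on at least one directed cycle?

A vertex is on a directed cycle iff it belongs to a strongly connected component of size ≥ 2 (or has a self-loop).
The vertices on cycles are {B, C, E, F, I, J} — 6 in total.

6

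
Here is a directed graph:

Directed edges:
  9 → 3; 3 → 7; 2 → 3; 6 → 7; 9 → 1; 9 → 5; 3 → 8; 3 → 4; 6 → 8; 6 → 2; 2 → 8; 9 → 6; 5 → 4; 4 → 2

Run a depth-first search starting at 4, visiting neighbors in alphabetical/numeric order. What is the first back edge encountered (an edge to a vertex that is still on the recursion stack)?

3->4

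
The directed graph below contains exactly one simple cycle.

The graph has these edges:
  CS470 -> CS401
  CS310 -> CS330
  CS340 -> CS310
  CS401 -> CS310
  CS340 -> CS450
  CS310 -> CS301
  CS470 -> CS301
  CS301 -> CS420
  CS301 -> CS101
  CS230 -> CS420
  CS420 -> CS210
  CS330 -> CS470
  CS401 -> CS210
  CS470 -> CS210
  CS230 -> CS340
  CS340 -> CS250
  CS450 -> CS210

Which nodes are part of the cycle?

CS310, CS330, CS401, CS470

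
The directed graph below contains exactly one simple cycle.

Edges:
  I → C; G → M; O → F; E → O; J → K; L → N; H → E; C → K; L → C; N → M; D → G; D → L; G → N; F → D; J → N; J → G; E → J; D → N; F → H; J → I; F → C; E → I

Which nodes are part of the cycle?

E, F, H, O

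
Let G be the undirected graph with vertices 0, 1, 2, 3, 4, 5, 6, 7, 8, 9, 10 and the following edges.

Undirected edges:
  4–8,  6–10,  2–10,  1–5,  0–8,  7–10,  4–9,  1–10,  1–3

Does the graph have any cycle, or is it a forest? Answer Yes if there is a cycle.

No

DFS, tracking each vertex's parent; an edge to a visited non-parent vertex closes a cycle.
Start from 8:
visit 8 (parent –)
  visit 4 (parent 8)
    4–8: parent, skip
    visit 9 (parent 4)
      9–4: parent, skip
  visit 0 (parent 8)
    0–8: parent, skip
visit 1 (parent –)
  visit 5 (parent 1)
    5–1: parent, skip
  visit 3 (parent 1)
    3–1: parent, skip
  visit 10 (parent 1)
    visit 7 (parent 10)
      7–10: parent, skip
    visit 2 (parent 10)
      2–10: parent, skip
    visit 6 (parent 10)
      6–10: parent, skip
    10–1: parent, skip
No non-parent visited neighbor found — the graph is a forest.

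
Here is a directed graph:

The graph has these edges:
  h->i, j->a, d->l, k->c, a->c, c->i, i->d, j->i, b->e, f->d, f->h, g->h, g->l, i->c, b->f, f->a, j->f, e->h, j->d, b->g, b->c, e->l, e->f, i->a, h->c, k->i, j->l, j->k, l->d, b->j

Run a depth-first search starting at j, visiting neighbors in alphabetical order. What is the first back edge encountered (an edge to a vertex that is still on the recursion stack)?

i->a

DFS from j (visiting neighbors in alphabetical order); mark gray on enter, black on exit:
j gray
  a gray
    c gray
      i gray
        i→a: a is gray → back edge
First back edge: i → a.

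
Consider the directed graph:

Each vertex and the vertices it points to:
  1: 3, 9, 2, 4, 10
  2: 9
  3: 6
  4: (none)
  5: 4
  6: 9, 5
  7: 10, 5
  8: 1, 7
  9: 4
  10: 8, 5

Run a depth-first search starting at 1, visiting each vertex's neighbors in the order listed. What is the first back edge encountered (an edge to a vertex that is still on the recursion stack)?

8→1

DFS from 1 (visiting each vertex's neighbors in the order listed); mark gray on enter, black on exit:
1 gray
  3 gray
    6 gray
      9 gray
        4 gray
        4 black
      9 black
      5 gray
        5→4: 4 black — skip
      5 black
    6 black
  3 black
  1→9: 9 black — skip
  2 gray
    2→9: 9 black — skip
  2 black
  1→4: 4 black — skip
  10 gray
    8 gray
      8→1: 1 is gray → back edge
First back edge: 8 → 1.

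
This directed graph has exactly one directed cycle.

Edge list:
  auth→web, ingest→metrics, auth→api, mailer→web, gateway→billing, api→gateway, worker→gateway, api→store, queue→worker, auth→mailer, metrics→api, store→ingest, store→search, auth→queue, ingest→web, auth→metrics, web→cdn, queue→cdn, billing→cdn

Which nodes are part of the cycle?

DFS with gray/black marking from api:
api gray
  gateway gray
    billing gray
      cdn gray
      cdn black
    billing black
  gateway black
  store gray
    ingest gray
      metrics gray
        metrics→api: api is gray → back edge
Back edge closes the cycle api → store → ingest → metrics → api; its vertices are {api, store, ingest, metrics}.

api, store, ingest, metrics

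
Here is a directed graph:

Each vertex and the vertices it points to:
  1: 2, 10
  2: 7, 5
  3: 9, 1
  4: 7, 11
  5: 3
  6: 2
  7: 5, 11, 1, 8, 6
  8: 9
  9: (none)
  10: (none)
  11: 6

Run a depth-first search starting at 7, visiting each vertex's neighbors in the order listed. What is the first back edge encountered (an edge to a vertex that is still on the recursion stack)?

DFS from 7 (visiting each vertex's neighbors in the order listed); mark gray on enter, black on exit:
7 gray
  5 gray
    3 gray
      9 gray
      9 black
      1 gray
        2 gray
          2→7: 7 is gray → back edge
First back edge: 2 → 7.

2→7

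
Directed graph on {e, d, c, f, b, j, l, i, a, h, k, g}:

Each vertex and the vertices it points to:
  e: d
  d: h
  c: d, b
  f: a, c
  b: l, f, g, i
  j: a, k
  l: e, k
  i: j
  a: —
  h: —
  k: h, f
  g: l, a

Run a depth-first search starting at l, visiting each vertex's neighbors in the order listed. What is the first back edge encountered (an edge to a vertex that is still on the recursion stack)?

b->l

DFS from l (visiting each vertex's neighbors in the order listed); mark gray on enter, black on exit:
l gray
  e gray
    d gray
      h gray
      h black
    d black
  e black
  k gray
    k→h: h black — skip
    f gray
      a gray
      a black
      c gray
        c→d: d black — skip
        b gray
          b→l: l is gray → back edge
First back edge: b → l.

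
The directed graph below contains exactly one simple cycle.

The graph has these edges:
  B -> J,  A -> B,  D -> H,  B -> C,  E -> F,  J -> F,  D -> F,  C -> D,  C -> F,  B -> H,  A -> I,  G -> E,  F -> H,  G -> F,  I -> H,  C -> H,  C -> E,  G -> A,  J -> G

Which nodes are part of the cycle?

A, B, G, J

DFS with gray/black marking from B:
B gray
  C gray
    E gray
      F gray
        H gray
        H black
      F black
    E black
    C→F: F black — skip
    D gray
      D→H: H black — skip
      D→F: F black — skip
    D black
    C→H: H black — skip
  C black
  B→H: H black — skip
  J gray
    G gray
      A gray
        I gray
          I→H: H black — skip
        I black
        A→B: B is gray → back edge
Back edge closes the cycle B → J → G → A → B; its vertices are {A, B, G, J}.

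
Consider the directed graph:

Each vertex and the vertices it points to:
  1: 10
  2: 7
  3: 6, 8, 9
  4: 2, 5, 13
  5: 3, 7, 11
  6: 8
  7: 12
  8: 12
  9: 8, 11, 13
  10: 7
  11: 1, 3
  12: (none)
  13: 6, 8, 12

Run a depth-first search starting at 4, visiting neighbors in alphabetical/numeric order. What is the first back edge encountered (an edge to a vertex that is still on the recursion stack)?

11→3

DFS from 4 (visiting neighbors in alphabetical/numeric order); mark gray on enter, black on exit:
4 gray
  2 gray
    7 gray
      12 gray
      12 black
    7 black
  2 black
  5 gray
    3 gray
      6 gray
        8 gray
          8→12: 12 black — skip
        8 black
      6 black
      3→8: 8 black — skip
      9 gray
        9→8: 8 black — skip
        11 gray
          1 gray
            10 gray
              10→7: 7 black — skip
            10 black
          1 black
          11→3: 3 is gray → back edge
First back edge: 11 → 3.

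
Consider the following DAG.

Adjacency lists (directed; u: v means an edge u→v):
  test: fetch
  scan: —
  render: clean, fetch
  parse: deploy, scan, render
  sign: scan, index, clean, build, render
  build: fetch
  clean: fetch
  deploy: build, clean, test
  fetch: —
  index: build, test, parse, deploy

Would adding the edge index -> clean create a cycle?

Adding index→clean creates a cycle iff clean can already reach index.
Explore from clean: no path reaches index. The graph stays acyclic.

No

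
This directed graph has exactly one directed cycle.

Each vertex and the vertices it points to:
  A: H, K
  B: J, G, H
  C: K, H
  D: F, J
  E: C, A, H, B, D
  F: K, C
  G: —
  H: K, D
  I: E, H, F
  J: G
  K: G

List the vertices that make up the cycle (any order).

C, D, F, H

DFS with gray/black marking from F:
F gray
  K gray
    G gray
    G black
  K black
  C gray
    C→K: K black — skip
    H gray
      H→K: K black — skip
      D gray
        D→F: F is gray → back edge
Back edge closes the cycle F → C → H → D → F; its vertices are {C, D, F, H}.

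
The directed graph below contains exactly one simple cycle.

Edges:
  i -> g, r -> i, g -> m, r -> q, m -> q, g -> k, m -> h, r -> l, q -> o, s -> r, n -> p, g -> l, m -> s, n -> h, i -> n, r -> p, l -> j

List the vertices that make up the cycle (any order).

DFS with gray/black marking from i:
i gray
  n gray
    p gray
    p black
    h gray
    h black
  n black
  g gray
    k gray
    k black
    m gray
      s gray
        r gray
          l gray
            j gray
            j black
          l black
          q gray
            o gray
            o black
          q black
          r→i: i is gray → back edge
Back edge closes the cycle i → g → m → s → r → i; its vertices are {g, i, m, r, s}.

g, i, m, r, s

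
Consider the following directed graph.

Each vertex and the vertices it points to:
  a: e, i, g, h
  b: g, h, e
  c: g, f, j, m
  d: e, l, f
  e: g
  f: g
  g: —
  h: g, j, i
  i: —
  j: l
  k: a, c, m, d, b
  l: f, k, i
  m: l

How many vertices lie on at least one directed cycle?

A vertex is on a directed cycle iff it belongs to a strongly connected component of size ≥ 2 (or has a self-loop).
The vertices on cycles are {a, b, c, d, h, j, k, l, m} — 9 in total.

9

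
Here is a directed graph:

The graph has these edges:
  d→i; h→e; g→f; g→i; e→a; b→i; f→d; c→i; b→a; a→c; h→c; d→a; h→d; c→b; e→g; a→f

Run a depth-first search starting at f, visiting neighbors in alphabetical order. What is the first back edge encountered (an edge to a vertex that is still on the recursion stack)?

b→a

DFS from f (visiting neighbors in alphabetical order); mark gray on enter, black on exit:
f gray
  d gray
    a gray
      c gray
        b gray
          b→a: a is gray → back edge
First back edge: b → a.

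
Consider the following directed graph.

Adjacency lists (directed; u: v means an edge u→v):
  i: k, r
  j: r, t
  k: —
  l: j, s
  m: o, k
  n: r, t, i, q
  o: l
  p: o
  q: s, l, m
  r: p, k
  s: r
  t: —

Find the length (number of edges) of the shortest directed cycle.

For each vertex v, BFS finds the shortest path from v back to v.
The shortest such closed walk is l → s → r → p → o → l, length 5.

5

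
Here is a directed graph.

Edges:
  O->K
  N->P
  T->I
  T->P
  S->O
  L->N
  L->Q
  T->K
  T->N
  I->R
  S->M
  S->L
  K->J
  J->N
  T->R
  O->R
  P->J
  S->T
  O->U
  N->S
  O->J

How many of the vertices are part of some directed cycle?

A vertex is on a directed cycle iff it belongs to a strongly connected component of size ≥ 2 (or has a self-loop).
The vertices on cycles are {J, K, L, N, O, P, S, T} — 8 in total.

8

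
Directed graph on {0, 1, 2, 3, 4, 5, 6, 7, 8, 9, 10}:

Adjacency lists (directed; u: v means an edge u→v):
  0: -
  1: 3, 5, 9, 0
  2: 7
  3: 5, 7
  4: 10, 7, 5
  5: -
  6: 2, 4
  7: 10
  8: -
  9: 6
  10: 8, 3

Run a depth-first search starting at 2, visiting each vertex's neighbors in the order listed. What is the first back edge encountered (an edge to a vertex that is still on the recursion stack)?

DFS from 2 (visiting each vertex's neighbors in the order listed); mark gray on enter, black on exit:
2 gray
  7 gray
    10 gray
      8 gray
      8 black
      3 gray
        5 gray
        5 black
        3→7: 7 is gray → back edge
First back edge: 3 → 7.

3→7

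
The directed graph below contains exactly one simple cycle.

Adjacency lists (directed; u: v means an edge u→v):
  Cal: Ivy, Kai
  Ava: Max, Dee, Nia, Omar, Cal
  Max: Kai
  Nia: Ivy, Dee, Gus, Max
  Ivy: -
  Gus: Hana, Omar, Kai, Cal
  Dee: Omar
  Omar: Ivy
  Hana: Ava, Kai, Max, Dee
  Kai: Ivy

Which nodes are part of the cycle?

DFS with gray/black marking from Hana:
Hana gray
  Ava gray
    Max gray
      Kai gray
        Ivy gray
        Ivy black
      Kai black
    Max black
    Dee gray
      Omar gray
        Omar→Ivy: Ivy black — skip
      Omar black
    Dee black
    Nia gray
      Nia→Ivy: Ivy black — skip
      Nia→Dee: Dee black — skip
      Gus gray
        Gus→Hana: Hana is gray → back edge
Back edge closes the cycle Hana → Ava → Nia → Gus → Hana; its vertices are {Ava, Gus, Nia, Hana}.

Ava, Gus, Nia, Hana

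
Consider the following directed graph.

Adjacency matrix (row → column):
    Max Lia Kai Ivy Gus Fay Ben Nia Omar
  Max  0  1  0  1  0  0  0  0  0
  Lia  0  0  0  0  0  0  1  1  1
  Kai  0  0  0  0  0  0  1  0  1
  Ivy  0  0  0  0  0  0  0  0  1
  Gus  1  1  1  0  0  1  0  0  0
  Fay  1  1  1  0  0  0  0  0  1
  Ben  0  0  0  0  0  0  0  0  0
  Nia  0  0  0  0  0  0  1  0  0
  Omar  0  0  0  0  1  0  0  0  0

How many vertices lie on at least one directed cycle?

7

A vertex is on a directed cycle iff it belongs to a strongly connected component of size ≥ 2 (or has a self-loop).
The vertices on cycles are {Fay, Gus, Ivy, Kai, Lia, Max, Omar} — 7 in total.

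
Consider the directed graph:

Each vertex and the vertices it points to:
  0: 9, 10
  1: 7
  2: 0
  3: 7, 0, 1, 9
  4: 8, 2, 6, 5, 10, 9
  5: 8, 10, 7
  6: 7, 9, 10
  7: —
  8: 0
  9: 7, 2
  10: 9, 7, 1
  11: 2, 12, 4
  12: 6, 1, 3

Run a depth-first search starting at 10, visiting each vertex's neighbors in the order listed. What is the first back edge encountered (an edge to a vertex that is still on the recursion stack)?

DFS from 10 (visiting each vertex's neighbors in the order listed); mark gray on enter, black on exit:
10 gray
  9 gray
    7 gray
    7 black
    2 gray
      0 gray
        0→9: 9 is gray → back edge
First back edge: 0 → 9.

0→9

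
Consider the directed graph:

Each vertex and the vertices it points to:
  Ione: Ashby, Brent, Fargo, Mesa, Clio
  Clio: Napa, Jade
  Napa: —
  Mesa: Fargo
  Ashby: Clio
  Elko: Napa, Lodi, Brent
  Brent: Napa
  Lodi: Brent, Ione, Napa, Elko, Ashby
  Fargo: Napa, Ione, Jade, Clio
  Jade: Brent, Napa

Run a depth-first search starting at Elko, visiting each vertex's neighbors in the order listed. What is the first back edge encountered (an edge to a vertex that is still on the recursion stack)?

Fargo→Ione

DFS from Elko (visiting each vertex's neighbors in the order listed); mark gray on enter, black on exit:
Elko gray
  Napa gray
  Napa black
  Lodi gray
    Brent gray
      Brent→Napa: Napa black — skip
    Brent black
    Ione gray
      Ashby gray
        Clio gray
          Clio→Napa: Napa black — skip
          Jade gray
            Jade→Brent: Brent black — skip
            Jade→Napa: Napa black — skip
          Jade black
        Clio black
      Ashby black
      Ione→Brent: Brent black — skip
      Fargo gray
        Fargo→Napa: Napa black — skip
        Fargo→Ione: Ione is gray → back edge
First back edge: Fargo → Ione.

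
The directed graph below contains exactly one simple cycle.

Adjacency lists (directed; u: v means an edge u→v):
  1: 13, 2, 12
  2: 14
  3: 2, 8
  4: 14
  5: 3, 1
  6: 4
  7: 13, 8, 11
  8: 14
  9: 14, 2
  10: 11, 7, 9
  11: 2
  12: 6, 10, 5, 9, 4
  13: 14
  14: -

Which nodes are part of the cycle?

DFS with gray/black marking from 12:
12 gray
  6 gray
    4 gray
      14 gray
      14 black
    4 black
  6 black
  10 gray
    11 gray
      2 gray
        2→14: 14 black — skip
      2 black
    11 black
    7 gray
      13 gray
        13→14: 14 black — skip
      13 black
      8 gray
        8→14: 14 black — skip
      8 black
      7→11: 11 black — skip
    7 black
    9 gray
      9→14: 14 black — skip
      9→2: 2 black — skip
    9 black
  10 black
  5 gray
    3 gray
      3→2: 2 black — skip
      3→8: 8 black — skip
    3 black
    1 gray
      1→13: 13 black — skip
      1→2: 2 black — skip
      1→12: 12 is gray → back edge
Back edge closes the cycle 12 → 5 → 1 → 12; its vertices are {1, 5, 12}.

1, 5, 12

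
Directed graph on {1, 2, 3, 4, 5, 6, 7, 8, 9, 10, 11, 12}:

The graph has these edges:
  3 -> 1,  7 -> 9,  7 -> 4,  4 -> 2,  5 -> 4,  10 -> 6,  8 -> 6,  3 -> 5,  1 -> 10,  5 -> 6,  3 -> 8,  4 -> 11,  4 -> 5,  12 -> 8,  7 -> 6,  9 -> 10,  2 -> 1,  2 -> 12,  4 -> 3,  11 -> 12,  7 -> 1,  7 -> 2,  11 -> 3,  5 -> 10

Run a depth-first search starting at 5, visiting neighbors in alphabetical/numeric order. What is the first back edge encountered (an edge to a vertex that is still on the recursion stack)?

DFS from 5 (visiting neighbors in alphabetical/numeric order); mark gray on enter, black on exit:
5 gray
  4 gray
    2 gray
      1 gray
        10 gray
          6 gray
          6 black
        10 black
      1 black
      12 gray
        8 gray
          8→6: 6 black — skip
        8 black
      12 black
    2 black
    3 gray
      3→1: 1 black — skip
      3→5: 5 is gray → back edge
First back edge: 3 → 5.

3->5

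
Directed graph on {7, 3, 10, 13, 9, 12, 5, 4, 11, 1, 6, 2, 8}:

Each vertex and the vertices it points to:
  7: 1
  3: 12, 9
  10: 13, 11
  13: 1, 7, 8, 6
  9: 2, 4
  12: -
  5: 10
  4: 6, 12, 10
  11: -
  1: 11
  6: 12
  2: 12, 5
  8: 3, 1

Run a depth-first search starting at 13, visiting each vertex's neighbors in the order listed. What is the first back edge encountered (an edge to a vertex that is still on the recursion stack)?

10->13

DFS from 13 (visiting each vertex's neighbors in the order listed); mark gray on enter, black on exit:
13 gray
  1 gray
    11 gray
    11 black
  1 black
  7 gray
    7→1: 1 black — skip
  7 black
  8 gray
    3 gray
      12 gray
      12 black
      9 gray
        2 gray
          2→12: 12 black — skip
          5 gray
            10 gray
              10→13: 13 is gray → back edge
First back edge: 10 → 13.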